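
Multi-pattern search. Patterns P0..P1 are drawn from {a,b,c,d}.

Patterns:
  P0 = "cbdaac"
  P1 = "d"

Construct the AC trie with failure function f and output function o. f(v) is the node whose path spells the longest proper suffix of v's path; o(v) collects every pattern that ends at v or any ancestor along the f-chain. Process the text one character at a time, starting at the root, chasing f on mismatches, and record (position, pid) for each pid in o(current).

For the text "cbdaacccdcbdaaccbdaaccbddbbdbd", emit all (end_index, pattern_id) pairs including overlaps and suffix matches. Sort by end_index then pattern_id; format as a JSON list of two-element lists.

Build automaton:
Trie nodes:
  0='ε' goto c→1 d→7
  1='c' goto b→2
  2='cb' goto d→3
  3='cbd' goto a→4
  4='cbda' goto a→5
  5='cbdaa' goto c→6
  6='cbdaac' goto ·  [P0 ends]
  7='d' goto ·  [P1 ends]

BFS fail/out derivation:
  fail(1) 'c': from fail(0)=0 chase 'c': 0 ⇒ 0;  out=∅∪out(0)=∅
  fail(7) 'd': from fail(0)=0 chase 'd': 0 ⇒ 0;  out={1}∪out(0)={1}
  fail(2) 'cb': from fail(1)=0 chase 'b': 0 ⇒ 0;  out=∅∪out(0)=∅
  fail(3) 'cbd': from fail(2)=0 chase 'd': 0 ⇒ 7;  out=∅∪out(7)={1}
  fail(4) 'cbda': from fail(3)=7 chase 'a': 7→0 ⇒ 0;  out=∅∪out(0)=∅
  fail(5) 'cbdaa': from fail(4)=0 chase 'a': 0 ⇒ 0;  out=∅∪out(0)=∅
  fail(6) 'cbdaac': from fail(5)=0 chase 'c': 0 ⇒ 1;  out={0}∪out(1)={0}

Run:
[0] read 'c'  n0⇒n1
[1] read 'b'  n1⇒n2
[2] read 'd'  n2⇒n3  emit P1@[2:2]
[3] read 'a'  n3⇒n4
[4] read 'a'  n4⇒n5
[5] read 'c'  n5⇒n6  emit P0@[0:5]
[6] read 'c'  n6⇒n1 ·f
[7] read 'c'  n1⇒n1 ·f
[8] read 'd'  n1⇒n7 ·f  emit P1@[8:8]
[9] read 'c'  n7⇒n1 ·f
[10] read 'b'  n1⇒n2
[11] read 'd'  n2⇒n3  emit P1@[11:11]
[12] read 'a'  n3⇒n4
[13] read 'a'  n4⇒n5
[14] read 'c'  n5⇒n6  emit P0@[9:14]
[15] read 'c'  n6⇒n1 ·f
[16] read 'b'  n1⇒n2
[17] read 'd'  n2⇒n3  emit P1@[17:17]
[18] read 'a'  n3⇒n4
[19] read 'a'  n4⇒n5
[20] read 'c'  n5⇒n6  emit P0@[15:20]
[21] read 'c'  n6⇒n1 ·f
[22] read 'b'  n1⇒n2
[23] read 'd'  n2⇒n3  emit P1@[23:23]
[24] read 'd'  n3⇒n7 ·f  emit P1@[24:24]
[25] read 'b'  n7⇒n0 ·f
[26] read 'b'  n0⇒n0
[27] read 'd'  n0⇒n7  emit P1@[27:27]
[28] read 'b'  n7⇒n0 ·f
[29] read 'd'  n0⇒n7  emit P1@[29:29]

Matches: [[2,1],[5,0],[8,1],[11,1],[14,0],[17,1],[20,0],[23,1],[24,1],[27,1],[29,1]]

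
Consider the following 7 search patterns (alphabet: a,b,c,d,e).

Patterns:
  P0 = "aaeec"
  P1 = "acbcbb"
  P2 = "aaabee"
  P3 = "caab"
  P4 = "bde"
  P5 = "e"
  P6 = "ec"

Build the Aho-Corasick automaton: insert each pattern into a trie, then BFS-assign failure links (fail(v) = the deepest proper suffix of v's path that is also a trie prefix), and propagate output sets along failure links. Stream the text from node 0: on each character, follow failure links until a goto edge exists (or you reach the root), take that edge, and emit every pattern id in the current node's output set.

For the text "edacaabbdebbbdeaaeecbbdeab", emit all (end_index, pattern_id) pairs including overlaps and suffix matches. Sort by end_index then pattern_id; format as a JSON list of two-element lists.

Build:
Trie (insert patterns):
  n0 'ε': a→1 b→19 c→15 e→22
  n1 'a': a→2 c→6
  n2 'aa': a→11 e→3
  n3 'aae': e→4
  n4 'aaee': c→5
  n5 'aaeec': ·  [P0 ends]
  n6 'ac': b→7
  n7 'acb': c→8
  n8 'acbc': b→9
  n9 'acbcb': b→10
  n10 'acbcbb': ·  [P1 ends]
  n11 'aaa': b→12
  n12 'aaab': e→13
  n13 'aaabe': e→14
  n14 'aaabee': ·  [P2 ends]
  n15 'c': a→16
  n16 'ca': a→17
  n17 'caa': b→18
  n18 'caab': ·  [P3 ends]
  n19 'b': d→20
  n20 'bd': e→21
  n21 'bde': ·  [P4 ends]
  n22 'e': c→23  [P5 ends]
  n23 'ec': ·  [P6 ends]

BFS fail/out derivation:
  n1('a'): parent n0 fail=0; on 'a' 0 → fail=0;  out ∅∪∅=∅
  n15('c'): parent n0 fail=0; on 'c' 0 → fail=0;  out ∅∪∅=∅
  n19('b'): parent n0 fail=0; on 'b' 0 → fail=0;  out ∅∪∅=∅
  n22('e'): parent n0 fail=0; on 'e' 0 → fail=0;  out {5}∪∅={5}
  n2('aa'): parent n1 fail=0; on 'a' 0 → fail=1;  out ∅∪∅=∅
  n6('ac'): parent n1 fail=0; on 'c' 0 → fail=15;  out ∅∪∅=∅
  n16('ca'): parent n15 fail=0; on 'a' 0 → fail=1;  out ∅∪∅=∅
  n20('bd'): parent n19 fail=0; on 'd' 0 → fail=0;  out ∅∪∅=∅
  n23('ec'): parent n22 fail=0; on 'c' 0 → fail=15;  out {6}∪∅={6}
  n3('aae'): parent n2 fail=1; on 'e' 1→0 → fail=22;  out ∅∪{5}={5}
  n7('acb'): parent n6 fail=15; on 'b' 15→0 → fail=19;  out ∅∪∅=∅
  n11('aaa'): parent n2 fail=1; on 'a' 1 → fail=2;  out ∅∪∅=∅
  n17('caa'): parent n16 fail=1; on 'a' 1 → fail=2;  out ∅∪∅=∅
  n21('bde'): parent n20 fail=0; on 'e' 0 → fail=22;  out {4}∪{5}={4,5}
  n4('aaee'): parent n3 fail=22; on 'e' 22→0 → fail=22;  out ∅∪{5}={5}
  n8('acbc'): parent n7 fail=19; on 'c' 19→0 → fail=15;  out ∅∪∅=∅
  n12('aaab'): parent n11 fail=2; on 'b' 2→1→0 → fail=19;  out ∅∪∅=∅
  n18('caab'): parent n17 fail=2; on 'b' 2→1→0 → fail=19;  out {3}∪∅={3}
  n5('aaeec'): parent n4 fail=22; on 'c' 22 → fail=23;  out {0}∪{6}={0,6}
  n9('acbcb'): parent n8 fail=15; on 'b' 15→0 → fail=19;  out ∅∪∅=∅
  n13('aaabe'): parent n12 fail=19; on 'e' 19→0 → fail=22;  out ∅∪{5}={5}
  n10('acbcbb'): parent n9 fail=19; on 'b' 19→0 → fail=19;  out {1}∪∅={1}
  n14('aaabee'): parent n13 fail=22; on 'e' 22→0 → fail=22;  out {2}∪{5}={2,5}

Text stream:
pos 0 'e': at 22  ** P5@[0:0]
pos 1 'd': at 0 ·f
pos 2 'a': at 1
pos 3 'c': at 6
pos 4 'a': at 16 ·f
pos 5 'a': at 17
pos 6 'b': at 18  ** P3@[3:6]
pos 7 'b': at 19 ·f
pos 8 'd': at 20
pos 9 'e': at 21  ** P4@[7:9],P5@[9:9]
pos 10 'b': at 19 ·f
pos 11 'b': at 19 ·f
pos 12 'b': at 19 ·f
pos 13 'd': at 20
pos 14 'e': at 21  ** P4@[12:14],P5@[14:14]
pos 15 'a': at 1 ·f
pos 16 'a': at 2
pos 17 'e': at 3  ** P5@[17:17]
pos 18 'e': at 4  ** P5@[18:18]
pos 19 'c': at 5  ** P0@[15:19],P6@[18:19]
pos 20 'b': at 19 ·f
pos 21 'b': at 19 ·f
pos 22 'd': at 20
pos 23 'e': at 21  ** P4@[21:23],P5@[23:23]
pos 24 'a': at 1 ·f
pos 25 'b': at 19 ·f

Result: [[0,5],[6,3],[9,4],[9,5],[14,4],[14,5],[17,5],[18,5],[19,0],[19,6],[23,4],[23,5]]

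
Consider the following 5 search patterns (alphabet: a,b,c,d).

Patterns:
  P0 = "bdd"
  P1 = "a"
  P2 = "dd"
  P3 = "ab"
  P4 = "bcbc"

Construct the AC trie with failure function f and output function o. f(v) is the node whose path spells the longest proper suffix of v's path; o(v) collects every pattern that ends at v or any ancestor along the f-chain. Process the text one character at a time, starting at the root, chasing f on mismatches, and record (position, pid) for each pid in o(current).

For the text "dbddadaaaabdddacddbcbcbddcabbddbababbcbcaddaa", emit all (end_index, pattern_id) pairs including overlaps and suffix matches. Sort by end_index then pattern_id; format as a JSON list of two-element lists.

Construct AC machine:
Trie nodes:
  0='ε' goto a→4 b→1 d→5
  1='b' goto c→8 d→2
  2='bd' goto d→3
  3='bdd' goto ·  [P0 ends]
  4='a' goto b→7  [P1 ends]
  5='d' goto d→6
  6='dd' goto ·  [P2 ends]
  7='ab' goto ·  [P3 ends]
  8='bc' goto b→9
  9='bcb' goto c→10
  10='bcbc' goto ·  [P4 ends]

BFS fail/out derivation:
  fail(1) 'b': from fail(0)=0 chase 'b': 0 ⇒ 0;  out=∅∪out(0)=∅
  fail(4) 'a': from fail(0)=0 chase 'a': 0 ⇒ 0;  out={1}∪out(0)={1}
  fail(5) 'd': from fail(0)=0 chase 'd': 0 ⇒ 0;  out=∅∪out(0)=∅
  fail(2) 'bd': from fail(1)=0 chase 'd': 0 ⇒ 5;  out=∅∪out(5)=∅
  fail(6) 'dd': from fail(5)=0 chase 'd': 0 ⇒ 5;  out={2}∪out(5)={2}
  fail(7) 'ab': from fail(4)=0 chase 'b': 0 ⇒ 1;  out={3}∪out(1)={3}
  fail(8) 'bc': from fail(1)=0 chase 'c': 0 ⇒ 0;  out=∅∪out(0)=∅
  fail(3) 'bdd': from fail(2)=5 chase 'd': 5 ⇒ 6;  out={0}∪out(6)={0,2}
  fail(9) 'bcb': from fail(8)=0 chase 'b': 0 ⇒ 1;  out=∅∪out(1)=∅
  fail(10) 'bcbc': from fail(9)=1 chase 'c': 1 ⇒ 8;  out={4}∪out(8)={4}

Run:
pos 0 'd': at 5
pos 1 'b': at 1 (fail-walked)
pos 2 'd': at 2
pos 3 'd': at 3  emit P0@[1:3],P2@[2:3]
pos 4 'a': at 4 (fail-walked)  emit P1@[4:4]
pos 5 'd': at 5 (fail-walked)
pos 6 'a': at 4 (fail-walked)  emit P1@[6:6]
pos 7 'a': at 4 (fail-walked)  emit P1@[7:7]
pos 8 'a': at 4 (fail-walked)  emit P1@[8:8]
pos 9 'a': at 4 (fail-walked)  emit P1@[9:9]
pos 10 'b': at 7  emit P3@[9:10]
pos 11 'd': at 2 (fail-walked)
pos 12 'd': at 3  emit P0@[10:12],P2@[11:12]
pos 13 'd': at 6 (fail-walked)  emit P2@[12:13]
pos 14 'a': at 4 (fail-walked)  emit P1@[14:14]
pos 15 'c': at 0 (fail-walked)
pos 16 'd': at 5
pos 17 'd': at 6  emit P2@[16:17]
pos 18 'b': at 1 (fail-walked)
pos 19 'c': at 8
pos 20 'b': at 9
pos 21 'c': at 10  emit P4@[18:21]
pos 22 'b': at 9 (fail-walked)
pos 23 'd': at 2 (fail-walked)
pos 24 'd': at 3  emit P0@[22:24],P2@[23:24]
pos 25 'c': at 0 (fail-walked)
pos 26 'a': at 4  emit P1@[26:26]
pos 27 'b': at 7  emit P3@[26:27]
pos 28 'b': at 1 (fail-walked)
pos 29 'd': at 2
pos 30 'd': at 3  emit P0@[28:30],P2@[29:30]
pos 31 'b': at 1 (fail-walked)
pos 32 'a': at 4 (fail-walked)  emit P1@[32:32]
pos 33 'b': at 7  emit P3@[32:33]
pos 34 'a': at 4 (fail-walked)  emit P1@[34:34]
pos 35 'b': at 7  emit P3@[34:35]
pos 36 'b': at 1 (fail-walked)
pos 37 'c': at 8
pos 38 'b': at 9
pos 39 'c': at 10  emit P4@[36:39]
pos 40 'a': at 4 (fail-walked)  emit P1@[40:40]
pos 41 'd': at 5 (fail-walked)
pos 42 'd': at 6  emit P2@[41:42]
pos 43 'a': at 4 (fail-walked)  emit P1@[43:43]
pos 44 'a': at 4 (fail-walked)  emit P1@[44:44]

Result: [[3,0],[3,2],[4,1],[6,1],[7,1],[8,1],[9,1],[10,3],[12,0],[12,2],[13,2],[14,1],[17,2],[21,4],[24,0],[24,2],[26,1],[27,3],[30,0],[30,2],[32,1],[33,3],[34,1],[35,3],[39,4],[40,1],[42,2],[43,1],[44,1]]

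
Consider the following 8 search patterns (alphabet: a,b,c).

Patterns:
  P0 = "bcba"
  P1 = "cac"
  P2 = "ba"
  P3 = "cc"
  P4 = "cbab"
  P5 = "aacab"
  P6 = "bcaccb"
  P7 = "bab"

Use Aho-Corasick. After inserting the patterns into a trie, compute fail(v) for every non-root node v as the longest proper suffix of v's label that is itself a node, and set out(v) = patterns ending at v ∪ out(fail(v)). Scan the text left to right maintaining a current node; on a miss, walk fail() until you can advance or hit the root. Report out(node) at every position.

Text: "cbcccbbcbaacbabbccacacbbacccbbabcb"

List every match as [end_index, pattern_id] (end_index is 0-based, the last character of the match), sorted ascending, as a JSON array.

Construct AC machine:
Trie (insert patterns):
  n0 'ε': a→13 b→1 c→5
  n1 'b': a→8 c→2
  n2 'bc': a→18 b→3
  n3 'bcb': a→4
  n4 'bcba': ·  ←P0
  n5 'c': a→6 b→10 c→9
  n6 'ca': c→7
  n7 'cac': ·  ←P1
  n8 'ba': b→22  ←P2
  n9 'cc': ·  ←P3
  n10 'cb': a→11
  n11 'cba': b→12
  n12 'cbab': ·  ←P4
  n13 'a': a→14
  n14 'aa': c→15
  n15 'aac': a→16
  n16 'aaca': b→17
  n17 'aacab': ·  ←P5
  n18 'bca': c→19
  n19 'bcac': c→20
  n20 'bcacc': b→21
  n21 'bcaccb': ·  ←P6
  n22 'bab': ·  ←P7

BFS fail/out derivation:
  n1('b'): parent n0 fail=0; on 'b' 0 → fail=0;  out ∅∪∅=∅
  n5('c'): parent n0 fail=0; on 'c' 0 → fail=0;  out ∅∪∅=∅
  n13('a'): parent n0 fail=0; on 'a' 0 → fail=0;  out ∅∪∅=∅
  n2('bc'): parent n1 fail=0; on 'c' 0 → fail=5;  out ∅∪∅=∅
  n6('ca'): parent n5 fail=0; on 'a' 0 → fail=13;  out ∅∪∅=∅
  n8('ba'): parent n1 fail=0; on 'a' 0 → fail=13;  out {2}∪∅={2}
  n9('cc'): parent n5 fail=0; on 'c' 0 → fail=5;  out {3}∪∅={3}
  n10('cb'): parent n5 fail=0; on 'b' 0 → fail=1;  out ∅∪∅=∅
  n14('aa'): parent n13 fail=0; on 'a' 0 → fail=13;  out ∅∪∅=∅
  n3('bcb'): parent n2 fail=5; on 'b' 5 → fail=10;  out ∅∪∅=∅
  n7('cac'): parent n6 fail=13; on 'c' 13→0 → fail=5;  out {1}∪∅={1}
  n11('cba'): parent n10 fail=1; on 'a' 1 → fail=8;  out ∅∪{2}={2}
  n15('aac'): parent n14 fail=13; on 'c' 13→0 → fail=5;  out ∅∪∅=∅
  n18('bca'): parent n2 fail=5; on 'a' 5 → fail=6;  out ∅∪∅=∅
  n22('bab'): parent n8 fail=13; on 'b' 13→0 → fail=1;  out {7}∪∅={7}
  n4('bcba'): parent n3 fail=10; on 'a' 10 → fail=11;  out {0}∪{2}={0,2}
  n12('cbab'): parent n11 fail=8; on 'b' 8 → fail=22;  out {4}∪{7}={4,7}
  n16('aaca'): parent n15 fail=5; on 'a' 5 → fail=6;  out ∅∪∅=∅
  n19('bcac'): parent n18 fail=6; on 'c' 6 → fail=7;  out ∅∪{1}={1}
  n17('aacab'): parent n16 fail=6; on 'b' 6→13→0 → fail=1;  out {5}∪∅={5}
  n20('bcacc'): parent n19 fail=7; on 'c' 7→5 → fail=9;  out ∅∪{3}={3}
  n21('bcaccb'): parent n20 fail=9; on 'b' 9→5 → fail=10;  out {6}∪∅={6}

Run:
i=0 'c': node 0→5
i=1 'b': node 5→10
i=2 'c': node 10→2 (via fail)
i=3 'c': node 2→9 (via fail)  emit P3@[2:3]
i=4 'c': node 9→9 (via fail)  emit P3@[3:4]
i=5 'b': node 9→10 (via fail)
i=6 'b': node 10→1 (via fail)
i=7 'c': node 1→2
i=8 'b': node 2→3
i=9 'a': node 3→4  emit P0@[6:9],P2@[8:9]
i=10 'a': node 4→14 (via fail)
i=11 'c': node 14→15
i=12 'b': node 15→10 (via fail)
i=13 'a': node 10→11  emit P2@[12:13]
i=14 'b': node 11→12  emit P4@[11:14],P7@[12:14]
i=15 'b': node 12→1 (via fail)
i=16 'c': node 1→2
i=17 'c': node 2→9 (via fail)  emit P3@[16:17]
i=18 'a': node 9→6 (via fail)
i=19 'c': node 6→7  emit P1@[17:19]
i=20 'a': node 7→6 (via fail)
i=21 'c': node 6→7  emit P1@[19:21]
i=22 'b': node 7→10 (via fail)
i=23 'b': node 10→1 (via fail)
i=24 'a': node 1→8  emit P2@[23:24]
i=25 'c': node 8→5 (via fail)
i=26 'c': node 5→9  emit P3@[25:26]
i=27 'c': node 9→9 (via fail)  emit P3@[26:27]
i=28 'b': node 9→10 (via fail)
i=29 'b': node 10→1 (via fail)
i=30 'a': node 1→8  emit P2@[29:30]
i=31 'b': node 8→22  emit P7@[29:31]
i=32 'c': node 22→2 (via fail)
i=33 'b': node 2→3

All matches (sorted): [[3,3],[4,3],[9,0],[9,2],[13,2],[14,4],[14,7],[17,3],[19,1],[21,1],[24,2],[26,3],[27,3],[30,2],[31,7]]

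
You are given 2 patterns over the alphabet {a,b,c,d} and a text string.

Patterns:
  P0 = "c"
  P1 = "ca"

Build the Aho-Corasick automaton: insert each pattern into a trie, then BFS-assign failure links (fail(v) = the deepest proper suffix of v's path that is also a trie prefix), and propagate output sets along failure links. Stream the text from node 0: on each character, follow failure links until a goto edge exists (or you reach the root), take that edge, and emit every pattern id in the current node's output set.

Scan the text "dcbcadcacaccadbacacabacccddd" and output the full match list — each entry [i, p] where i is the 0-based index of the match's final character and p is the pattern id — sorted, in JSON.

Build:
Trie nodes:
  n0 'ε': c→1
  n1 'c': a→2  ←P0
  n2 'ca': ·  ←P1

Failure links (BFS by depth):
  n1('c'): parent n0 fail=0; on 'c' 0 → fail=0;  out {0}∪∅={0}
  n2('ca'): parent n1 fail=0; on 'a' 0 → fail=0;  out {1}∪∅={1}

Scan:
i=0 'd': node 0→0
i=1 'c': node 0→1  → match P0@[1:1]
i=2 'b': node 1→0 ·f
i=3 'c': node 0→1  → match P0@[3:3]
i=4 'a': node 1→2  → match P1@[3:4]
i=5 'd': node 2→0 ·f
i=6 'c': node 0→1  → match P0@[6:6]
i=7 'a': node 1→2  → match P1@[6:7]
i=8 'c': node 2→1 ·f  → match P0@[8:8]
i=9 'a': node 1→2  → match P1@[8:9]
i=10 'c': node 2→1 ·f  → match P0@[10:10]
i=11 'c': node 1→1 ·f  → match P0@[11:11]
i=12 'a': node 1→2  → match P1@[11:12]
i=13 'd': node 2→0 ·f
i=14 'b': node 0→0
i=15 'a': node 0→0
i=16 'c': node 0→1  → match P0@[16:16]
i=17 'a': node 1→2  → match P1@[16:17]
i=18 'c': node 2→1 ·f  → match P0@[18:18]
i=19 'a': node 1→2  → match P1@[18:19]
i=20 'b': node 2→0 ·f
i=21 'a': node 0→0
i=22 'c': node 0→1  → match P0@[22:22]
i=23 'c': node 1→1 ·f  → match P0@[23:23]
i=24 'c': node 1→1 ·f  → match P0@[24:24]
i=25 'd': node 1→0 ·f
i=26 'd': node 0→0
i=27 'd': node 0→0

All matches (sorted): [[1,0],[3,0],[4,1],[6,0],[7,1],[8,0],[9,1],[10,0],[11,0],[12,1],[16,0],[17,1],[18,0],[19,1],[22,0],[23,0],[24,0]]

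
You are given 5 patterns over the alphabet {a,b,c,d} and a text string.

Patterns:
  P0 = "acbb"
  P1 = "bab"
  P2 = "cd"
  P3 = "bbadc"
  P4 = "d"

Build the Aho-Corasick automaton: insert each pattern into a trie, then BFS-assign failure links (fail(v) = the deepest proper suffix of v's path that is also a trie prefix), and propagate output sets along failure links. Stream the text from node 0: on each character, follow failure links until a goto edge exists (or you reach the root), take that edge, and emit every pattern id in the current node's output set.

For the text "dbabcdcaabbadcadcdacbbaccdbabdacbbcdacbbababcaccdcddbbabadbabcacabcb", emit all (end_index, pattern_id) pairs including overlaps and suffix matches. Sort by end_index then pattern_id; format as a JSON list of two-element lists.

Construct AC machine:
Trie (insert patterns):
  n0 'ε': a→1 b→5 c→8 d→14
  n1 'a': c→2
  n2 'ac': b→3
  n3 'acb': b→4
  n4 'acbb': ·  ←P0
  n5 'b': a→6 b→10
  n6 'ba': b→7
  n7 'bab': ·  ←P1
  n8 'c': d→9
  n9 'cd': ·  ←P2
  n10 'bb': a→11
  n11 'bba': d→12
  n12 'bbad': c→13
  n13 'bbadc': ·  ←P3
  n14 'd': ·  ←P4

BFS fail/out derivation:
  fail(1) 'a': from fail(0)=0 chase 'a': 0 ⇒ 0;  out=∅∪out(0)=∅
  fail(5) 'b': from fail(0)=0 chase 'b': 0 ⇒ 0;  out=∅∪out(0)=∅
  fail(8) 'c': from fail(0)=0 chase 'c': 0 ⇒ 0;  out=∅∪out(0)=∅
  fail(14) 'd': from fail(0)=0 chase 'd': 0 ⇒ 0;  out={4}∪out(0)={4}
  fail(2) 'ac': from fail(1)=0 chase 'c': 0 ⇒ 8;  out=∅∪out(8)=∅
  fail(6) 'ba': from fail(5)=0 chase 'a': 0 ⇒ 1;  out=∅∪out(1)=∅
  fail(9) 'cd': from fail(8)=0 chase 'd': 0 ⇒ 14;  out={2}∪out(14)={2,4}
  fail(10) 'bb': from fail(5)=0 chase 'b': 0 ⇒ 5;  out=∅∪out(5)=∅
  fail(3) 'acb': from fail(2)=8 chase 'b': 8→0 ⇒ 5;  out=∅∪out(5)=∅
  fail(7) 'bab': from fail(6)=1 chase 'b': 1→0 ⇒ 5;  out={1}∪out(5)={1}
  fail(11) 'bba': from fail(10)=5 chase 'a': 5 ⇒ 6;  out=∅∪out(6)=∅
  fail(4) 'acbb': from fail(3)=5 chase 'b': 5 ⇒ 10;  out={0}∪out(10)={0}
  fail(12) 'bbad': from fail(11)=6 chase 'd': 6→1→0 ⇒ 14;  out=∅∪out(14)={4}
  fail(13) 'bbadc': from fail(12)=14 chase 'c': 14→0 ⇒ 8;  out={3}∪out(8)={3}

Text stream:
[0] read 'd'  n0⇒n14  emit P4@[0:0]
[1] read 'b'  n14⇒n5 ·f
[2] read 'a'  n5⇒n6
[3] read 'b'  n6⇒n7  emit P1@[1:3]
[4] read 'c'  n7⇒n8 ·f
[5] read 'd'  n8⇒n9  emit P2@[4:5],P4@[5:5]
[6] read 'c'  n9⇒n8 ·f
[7] read 'a'  n8⇒n1 ·f
[8] read 'a'  n1⇒n1 ·f
[9] read 'b'  n1⇒n5 ·f
[10] read 'b'  n5⇒n10
[11] read 'a'  n10⇒n11
[12] read 'd'  n11⇒n12  emit P4@[12:12]
[13] read 'c'  n12⇒n13  emit P3@[9:13]
[14] read 'a'  n13⇒n1 ·f
[15] read 'd'  n1⇒n14 ·f  emit P4@[15:15]
[16] read 'c'  n14⇒n8 ·f
[17] read 'd'  n8⇒n9  emit P2@[16:17],P4@[17:17]
[18] read 'a'  n9⇒n1 ·f
[19] read 'c'  n1⇒n2
[20] read 'b'  n2⇒n3
[21] read 'b'  n3⇒n4  emit P0@[18:21]
[22] read 'a'  n4⇒n11 ·f
[23] read 'c'  n11⇒n2 ·f
[24] read 'c'  n2⇒n8 ·f
[25] read 'd'  n8⇒n9  emit P2@[24:25],P4@[25:25]
[26] read 'b'  n9⇒n5 ·f
[27] read 'a'  n5⇒n6
[28] read 'b'  n6⇒n7  emit P1@[26:28]
[29] read 'd'  n7⇒n14 ·f  emit P4@[29:29]
[30] read 'a'  n14⇒n1 ·f
[31] read 'c'  n1⇒n2
[32] read 'b'  n2⇒n3
[33] read 'b'  n3⇒n4  emit P0@[30:33]
[34] read 'c'  n4⇒n8 ·f
[35] read 'd'  n8⇒n9  emit P2@[34:35],P4@[35:35]
[36] read 'a'  n9⇒n1 ·f
[37] read 'c'  n1⇒n2
[38] read 'b'  n2⇒n3
[39] read 'b'  n3⇒n4  emit P0@[36:39]
[40] read 'a'  n4⇒n11 ·f
[41] read 'b'  n11⇒n7 ·f  emit P1@[39:41]
[42] read 'a'  n7⇒n6 ·f
[43] read 'b'  n6⇒n7  emit P1@[41:43]
[44] read 'c'  n7⇒n8 ·f
[45] read 'a'  n8⇒n1 ·f
[46] read 'c'  n1⇒n2
[47] read 'c'  n2⇒n8 ·f
[48] read 'd'  n8⇒n9  emit P2@[47:48],P4@[48:48]
[49] read 'c'  n9⇒n8 ·f
[50] read 'd'  n8⇒n9  emit P2@[49:50],P4@[50:50]
[51] read 'd'  n9⇒n14 ·f  emit P4@[51:51]
[52] read 'b'  n14⇒n5 ·f
[53] read 'b'  n5⇒n10
[54] read 'a'  n10⇒n11
[55] read 'b'  n11⇒n7 ·f  emit P1@[53:55]
[56] read 'a'  n7⇒n6 ·f
[57] read 'd'  n6⇒n14 ·f  emit P4@[57:57]
[58] read 'b'  n14⇒n5 ·f
[59] read 'a'  n5⇒n6
[60] read 'b'  n6⇒n7  emit P1@[58:60]
[61] read 'c'  n7⇒n8 ·f
[62] read 'a'  n8⇒n1 ·f
[63] read 'c'  n1⇒n2
[64] read 'a'  n2⇒n1 ·f
[65] read 'b'  n1⇒n5 ·f
[66] read 'c'  n5⇒n8 ·f
[67] read 'b'  n8⇒n5 ·f

Result: [[0,4],[3,1],[5,2],[5,4],[12,4],[13,3],[15,4],[17,2],[17,4],[21,0],[25,2],[25,4],[28,1],[29,4],[33,0],[35,2],[35,4],[39,0],[41,1],[43,1],[48,2],[48,4],[50,2],[50,4],[51,4],[55,1],[57,4],[60,1]]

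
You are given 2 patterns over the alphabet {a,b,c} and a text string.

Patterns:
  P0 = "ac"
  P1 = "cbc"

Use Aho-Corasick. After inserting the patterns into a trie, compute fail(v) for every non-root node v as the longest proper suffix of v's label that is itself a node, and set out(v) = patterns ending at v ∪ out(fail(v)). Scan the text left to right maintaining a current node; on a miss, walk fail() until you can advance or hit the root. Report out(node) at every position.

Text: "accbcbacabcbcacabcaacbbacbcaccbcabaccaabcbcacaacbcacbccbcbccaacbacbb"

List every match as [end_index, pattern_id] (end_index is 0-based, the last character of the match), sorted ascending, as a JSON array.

Build automaton:
Trie (insert patterns):
  n0 'ε': a→1 c→3
  n1 'a': c→2
  n2 'ac': ·  ←P0
  n3 'c': b→4
  n4 'cb': c→5
  n5 'cbc': ·  ←P1

Failure links (BFS by depth):
  n1('a'): parent n0 fail=0; on 'a' 0 → fail=0;  out ∅∪∅=∅
  n3('c'): parent n0 fail=0; on 'c' 0 → fail=0;  out ∅∪∅=∅
  n2('ac'): parent n1 fail=0; on 'c' 0 → fail=3;  out {0}∪∅={0}
  n4('cb'): parent n3 fail=0; on 'b' 0 → fail=0;  out ∅∪∅=∅
  n5('cbc'): parent n4 fail=0; on 'c' 0 → fail=3;  out {1}∪∅={1}

Run:
[0] read 'a'  n0⇒n1
[1] read 'c'  n1⇒n2  ** P0@[0:1]
[2] read 'c'  n2⇒n3 (fail-walked)
[3] read 'b'  n3⇒n4
[4] read 'c'  n4⇒n5  ** P1@[2:4]
[5] read 'b'  n5⇒n4 (fail-walked)
[6] read 'a'  n4⇒n1 (fail-walked)
[7] read 'c'  n1⇒n2  ** P0@[6:7]
[8] read 'a'  n2⇒n1 (fail-walked)
[9] read 'b'  n1⇒n0 (fail-walked)
[10] read 'c'  n0⇒n3
[11] read 'b'  n3⇒n4
[12] read 'c'  n4⇒n5  ** P1@[10:12]
[13] read 'a'  n5⇒n1 (fail-walked)
[14] read 'c'  n1⇒n2  ** P0@[13:14]
[15] read 'a'  n2⇒n1 (fail-walked)
[16] read 'b'  n1⇒n0 (fail-walked)
[17] read 'c'  n0⇒n3
[18] read 'a'  n3⇒n1 (fail-walked)
[19] read 'a'  n1⇒n1 (fail-walked)
[20] read 'c'  n1⇒n2  ** P0@[19:20]
[21] read 'b'  n2⇒n4 (fail-walked)
[22] read 'b'  n4⇒n0 (fail-walked)
[23] read 'a'  n0⇒n1
[24] read 'c'  n1⇒n2  ** P0@[23:24]
[25] read 'b'  n2⇒n4 (fail-walked)
[26] read 'c'  n4⇒n5  ** P1@[24:26]
[27] read 'a'  n5⇒n1 (fail-walked)
[28] read 'c'  n1⇒n2  ** P0@[27:28]
[29] read 'c'  n2⇒n3 (fail-walked)
[30] read 'b'  n3⇒n4
[31] read 'c'  n4⇒n5  ** P1@[29:31]
[32] read 'a'  n5⇒n1 (fail-walked)
[33] read 'b'  n1⇒n0 (fail-walked)
[34] read 'a'  n0⇒n1
[35] read 'c'  n1⇒n2  ** P0@[34:35]
[36] read 'c'  n2⇒n3 (fail-walked)
[37] read 'a'  n3⇒n1 (fail-walked)
[38] read 'a'  n1⇒n1 (fail-walked)
[39] read 'b'  n1⇒n0 (fail-walked)
[40] read 'c'  n0⇒n3
[41] read 'b'  n3⇒n4
[42] read 'c'  n4⇒n5  ** P1@[40:42]
[43] read 'a'  n5⇒n1 (fail-walked)
[44] read 'c'  n1⇒n2  ** P0@[43:44]
[45] read 'a'  n2⇒n1 (fail-walked)
[46] read 'a'  n1⇒n1 (fail-walked)
[47] read 'c'  n1⇒n2  ** P0@[46:47]
[48] read 'b'  n2⇒n4 (fail-walked)
[49] read 'c'  n4⇒n5  ** P1@[47:49]
[50] read 'a'  n5⇒n1 (fail-walked)
[51] read 'c'  n1⇒n2  ** P0@[50:51]
[52] read 'b'  n2⇒n4 (fail-walked)
[53] read 'c'  n4⇒n5  ** P1@[51:53]
[54] read 'c'  n5⇒n3 (fail-walked)
[55] read 'b'  n3⇒n4
[56] read 'c'  n4⇒n5  ** P1@[54:56]
[57] read 'b'  n5⇒n4 (fail-walked)
[58] read 'c'  n4⇒n5  ** P1@[56:58]
[59] read 'c'  n5⇒n3 (fail-walked)
[60] read 'a'  n3⇒n1 (fail-walked)
[61] read 'a'  n1⇒n1 (fail-walked)
[62] read 'c'  n1⇒n2  ** P0@[61:62]
[63] read 'b'  n2⇒n4 (fail-walked)
[64] read 'a'  n4⇒n1 (fail-walked)
[65] read 'c'  n1⇒n2  ** P0@[64:65]
[66] read 'b'  n2⇒n4 (fail-walked)
[67] read 'b'  n4⇒n0 (fail-walked)

Matches: [[1,0],[4,1],[7,0],[12,1],[14,0],[20,0],[24,0],[26,1],[28,0],[31,1],[35,0],[42,1],[44,0],[47,0],[49,1],[51,0],[53,1],[56,1],[58,1],[62,0],[65,0]]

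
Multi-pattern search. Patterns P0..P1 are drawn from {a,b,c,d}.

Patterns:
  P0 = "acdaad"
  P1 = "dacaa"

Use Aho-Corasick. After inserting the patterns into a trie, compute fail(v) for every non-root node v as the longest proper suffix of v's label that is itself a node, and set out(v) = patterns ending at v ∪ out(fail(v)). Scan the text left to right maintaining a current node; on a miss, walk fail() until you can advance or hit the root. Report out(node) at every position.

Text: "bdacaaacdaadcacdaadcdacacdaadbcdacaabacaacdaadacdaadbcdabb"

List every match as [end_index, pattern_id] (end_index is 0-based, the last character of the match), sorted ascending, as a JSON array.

Build:
Trie nodes:
  n0 'ε': a→1 d→7
  n1 'a': c→2
  n2 'ac': d→3
  n3 'acd': a→4
  n4 'acda': a→5
  n5 'acdaa': d→6
  n6 'acdaad': ·  [P0 ends]
  n7 'd': a→8
  n8 'da': c→9
  n9 'dac': a→10
  n10 'daca': a→11
  n11 'dacaa': ·  [P1 ends]

Failure links (BFS by depth):
  fail(1) 'a': from fail(0)=0 chase 'a': 0 ⇒ 0;  out=∅∪out(0)=∅
  fail(7) 'd': from fail(0)=0 chase 'd': 0 ⇒ 0;  out=∅∪out(0)=∅
  fail(2) 'ac': from fail(1)=0 chase 'c': 0 ⇒ 0;  out=∅∪out(0)=∅
  fail(8) 'da': from fail(7)=0 chase 'a': 0 ⇒ 1;  out=∅∪out(1)=∅
  fail(3) 'acd': from fail(2)=0 chase 'd': 0 ⇒ 7;  out=∅∪out(7)=∅
  fail(9) 'dac': from fail(8)=1 chase 'c': 1 ⇒ 2;  out=∅∪out(2)=∅
  fail(4) 'acda': from fail(3)=7 chase 'a': 7 ⇒ 8;  out=∅∪out(8)=∅
  fail(10) 'daca': from fail(9)=2 chase 'a': 2→0 ⇒ 1;  out=∅∪out(1)=∅
  fail(5) 'acdaa': from fail(4)=8 chase 'a': 8→1→0 ⇒ 1;  out=∅∪out(1)=∅
  fail(11) 'dacaa': from fail(10)=1 chase 'a': 1→0 ⇒ 1;  out={1}∪out(1)={1}
  fail(6) 'acdaad': from fail(5)=1 chase 'd': 1→0 ⇒ 7;  out={0}∪out(7)={0}

Text stream:
i=0 'b': node 0→0
i=1 'd': node 0→7
i=2 'a': node 7→8
i=3 'c': node 8→9
i=4 'a': node 9→10
i=5 'a': node 10→11  → match P1@[1:5]
i=6 'a': node 11→1 (via fail)
i=7 'c': node 1→2
i=8 'd': node 2→3
i=9 'a': node 3→4
i=10 'a': node 4→5
i=11 'd': node 5→6  → match P0@[6:11]
i=12 'c': node 6→0 (via fail)
i=13 'a': node 0→1
i=14 'c': node 1→2
i=15 'd': node 2→3
i=16 'a': node 3→4
i=17 'a': node 4→5
i=18 'd': node 5→6  → match P0@[13:18]
i=19 'c': node 6→0 (via fail)
i=20 'd': node 0→7
i=21 'a': node 7→8
i=22 'c': node 8→9
i=23 'a': node 9→10
i=24 'c': node 10→2 (via fail)
i=25 'd': node 2→3
i=26 'a': node 3→4
i=27 'a': node 4→5
i=28 'd': node 5→6  → match P0@[23:28]
i=29 'b': node 6→0 (via fail)
i=30 'c': node 0→0
i=31 'd': node 0→7
i=32 'a': node 7→8
i=33 'c': node 8→9
i=34 'a': node 9→10
i=35 'a': node 10→11  → match P1@[31:35]
i=36 'b': node 11→0 (via fail)
i=37 'a': node 0→1
i=38 'c': node 1→2
i=39 'a': node 2→1 (via fail)
i=40 'a': node 1→1 (via fail)
i=41 'c': node 1→2
i=42 'd': node 2→3
i=43 'a': node 3→4
i=44 'a': node 4→5
i=45 'd': node 5→6  → match P0@[40:45]
i=46 'a': node 6→8 (via fail)
i=47 'c': node 8→9
i=48 'd': node 9→3 (via fail)
i=49 'a': node 3→4
i=50 'a': node 4→5
i=51 'd': node 5→6  → match P0@[46:51]
i=52 'b': node 6→0 (via fail)
i=53 'c': node 0→0
i=54 'd': node 0→7
i=55 'a': node 7→8
i=56 'b': node 8→0 (via fail)
i=57 'b': node 0→0

Result: [[5,1],[11,0],[18,0],[28,0],[35,1],[45,0],[51,0]]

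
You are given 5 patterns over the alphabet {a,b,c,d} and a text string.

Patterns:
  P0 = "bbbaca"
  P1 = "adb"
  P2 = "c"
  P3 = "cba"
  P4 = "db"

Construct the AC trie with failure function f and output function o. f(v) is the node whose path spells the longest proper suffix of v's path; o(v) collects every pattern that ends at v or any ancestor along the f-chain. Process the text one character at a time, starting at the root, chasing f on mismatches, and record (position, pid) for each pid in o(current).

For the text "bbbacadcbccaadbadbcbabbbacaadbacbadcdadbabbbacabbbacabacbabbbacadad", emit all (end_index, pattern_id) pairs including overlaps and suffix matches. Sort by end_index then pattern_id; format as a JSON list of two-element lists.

Construct AC machine:
Trie (insert patterns):
  0='ε' goto a→7 b→1 c→10 d→13
  1='b' goto b→2
  2='bb' goto b→3
  3='bbb' goto a→4
  4='bbba' goto c→5
  5='bbbac' goto a→6
  6='bbbaca' goto ·  [P0 ends]
  7='a' goto d→8
  8='ad' goto b→9
  9='adb' goto ·  [P1 ends]
  10='c' goto b→11  [P2 ends]
  11='cb' goto a→12
  12='cba' goto ·  [P3 ends]
  13='d' goto b→14
  14='db' goto ·  [P4 ends]

Failure links (BFS by depth):
  n1('b'): parent n0 fail=0; on 'b' 0 → fail=0;  out ∅∪∅=∅
  n7('a'): parent n0 fail=0; on 'a' 0 → fail=0;  out ∅∪∅=∅
  n10('c'): parent n0 fail=0; on 'c' 0 → fail=0;  out {2}∪∅={2}
  n13('d'): parent n0 fail=0; on 'd' 0 → fail=0;  out ∅∪∅=∅
  n2('bb'): parent n1 fail=0; on 'b' 0 → fail=1;  out ∅∪∅=∅
  n8('ad'): parent n7 fail=0; on 'd' 0 → fail=13;  out ∅∪∅=∅
  n11('cb'): parent n10 fail=0; on 'b' 0 → fail=1;  out ∅∪∅=∅
  n14('db'): parent n13 fail=0; on 'b' 0 → fail=1;  out {4}∪∅={4}
  n3('bbb'): parent n2 fail=1; on 'b' 1 → fail=2;  out ∅∪∅=∅
  n9('adb'): parent n8 fail=13; on 'b' 13 → fail=14;  out {1}∪{4}={1,4}
  n12('cba'): parent n11 fail=1; on 'a' 1→0 → fail=7;  out {3}∪∅={3}
  n4('bbba'): parent n3 fail=2; on 'a' 2→1→0 → fail=7;  out ∅∪∅=∅
  n5('bbbac'): parent n4 fail=7; on 'c' 7→0 → fail=10;  out ∅∪{2}={2}
  n6('bbbaca'): parent n5 fail=10; on 'a' 10→0 → fail=7;  out {0}∪∅={0}

Scan:
[0] read 'b'  n0⇒n1
[1] read 'b'  n1⇒n2
[2] read 'b'  n2⇒n3
[3] read 'a'  n3⇒n4
[4] read 'c'  n4⇒n5  → match P2@[4:4]
[5] read 'a'  n5⇒n6  → match P0@[0:5]
[6] read 'd'  n6⇒n8 (fail-walked)
[7] read 'c'  n8⇒n10 (fail-walked)  → match P2@[7:7]
[8] read 'b'  n10⇒n11
[9] read 'c'  n11⇒n10 (fail-walked)  → match P2@[9:9]
[10] read 'c'  n10⇒n10 (fail-walked)  → match P2@[10:10]
[11] read 'a'  n10⇒n7 (fail-walked)
[12] read 'a'  n7⇒n7 (fail-walked)
[13] read 'd'  n7⇒n8
[14] read 'b'  n8⇒n9  → match P1@[12:14],P4@[13:14]
[15] read 'a'  n9⇒n7 (fail-walked)
[16] read 'd'  n7⇒n8
[17] read 'b'  n8⇒n9  → match P1@[15:17],P4@[16:17]
[18] read 'c'  n9⇒n10 (fail-walked)  → match P2@[18:18]
[19] read 'b'  n10⇒n11
[20] read 'a'  n11⇒n12  → match P3@[18:20]
[21] read 'b'  n12⇒n1 (fail-walked)
[22] read 'b'  n1⇒n2
[23] read 'b'  n2⇒n3
[24] read 'a'  n3⇒n4
[25] read 'c'  n4⇒n5  → match P2@[25:25]
[26] read 'a'  n5⇒n6  → match P0@[21:26]
[27] read 'a'  n6⇒n7 (fail-walked)
[28] read 'd'  n7⇒n8
[29] read 'b'  n8⇒n9  → match P1@[27:29],P4@[28:29]
[30] read 'a'  n9⇒n7 (fail-walked)
[31] read 'c'  n7⇒n10 (fail-walked)  → match P2@[31:31]
[32] read 'b'  n10⇒n11
[33] read 'a'  n11⇒n12  → match P3@[31:33]
[34] read 'd'  n12⇒n8 (fail-walked)
[35] read 'c'  n8⇒n10 (fail-walked)  → match P2@[35:35]
[36] read 'd'  n10⇒n13 (fail-walked)
[37] read 'a'  n13⇒n7 (fail-walked)
[38] read 'd'  n7⇒n8
[39] read 'b'  n8⇒n9  → match P1@[37:39],P4@[38:39]
[40] read 'a'  n9⇒n7 (fail-walked)
[41] read 'b'  n7⇒n1 (fail-walked)
[42] read 'b'  n1⇒n2
[43] read 'b'  n2⇒n3
[44] read 'a'  n3⇒n4
[45] read 'c'  n4⇒n5  → match P2@[45:45]
[46] read 'a'  n5⇒n6  → match P0@[41:46]
[47] read 'b'  n6⇒n1 (fail-walked)
[48] read 'b'  n1⇒n2
[49] read 'b'  n2⇒n3
[50] read 'a'  n3⇒n4
[51] read 'c'  n4⇒n5  → match P2@[51:51]
[52] read 'a'  n5⇒n6  → match P0@[47:52]
[53] read 'b'  n6⇒n1 (fail-walked)
[54] read 'a'  n1⇒n7 (fail-walked)
[55] read 'c'  n7⇒n10 (fail-walked)  → match P2@[55:55]
[56] read 'b'  n10⇒n11
[57] read 'a'  n11⇒n12  → match P3@[55:57]
[58] read 'b'  n12⇒n1 (fail-walked)
[59] read 'b'  n1⇒n2
[60] read 'b'  n2⇒n3
[61] read 'a'  n3⇒n4
[62] read 'c'  n4⇒n5  → match P2@[62:62]
[63] read 'a'  n5⇒n6  → match P0@[58:63]
[64] read 'd'  n6⇒n8 (fail-walked)
[65] read 'a'  n8⇒n7 (fail-walked)
[66] read 'd'  n7⇒n8

Result: [[4,2],[5,0],[7,2],[9,2],[10,2],[14,1],[14,4],[17,1],[17,4],[18,2],[20,3],[25,2],[26,0],[29,1],[29,4],[31,2],[33,3],[35,2],[39,1],[39,4],[45,2],[46,0],[51,2],[52,0],[55,2],[57,3],[62,2],[63,0]]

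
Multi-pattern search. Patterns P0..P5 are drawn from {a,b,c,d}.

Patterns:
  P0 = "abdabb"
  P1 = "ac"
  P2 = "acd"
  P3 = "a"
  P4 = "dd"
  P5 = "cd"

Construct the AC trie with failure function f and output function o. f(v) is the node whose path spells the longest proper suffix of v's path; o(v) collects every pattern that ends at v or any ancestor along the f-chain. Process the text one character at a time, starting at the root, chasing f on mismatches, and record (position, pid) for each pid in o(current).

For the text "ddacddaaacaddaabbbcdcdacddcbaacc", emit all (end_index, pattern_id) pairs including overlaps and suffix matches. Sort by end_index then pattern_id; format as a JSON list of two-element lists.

Build automaton:
Trie (insert patterns):
  n0 'ε': a→1 c→11 d→9
  n1 'a': b→2 c→7  ←P3
  n2 'ab': d→3
  n3 'abd': a→4
  n4 'abda': b→5
  n5 'abdab': b→6
  n6 'abdabb': ·  ←P0
  n7 'ac': d→8  ←P1
  n8 'acd': ·  ←P2
  n9 'd': d→10
  n10 'dd': ·  ←P4
  n11 'c': d→12
  n12 'cd': ·  ←P5

BFS fail/out derivation:
  n1('a'): parent n0 fail=0; on 'a' 0 → fail=0;  out {3}∪∅={3}
  n9('d'): parent n0 fail=0; on 'd' 0 → fail=0;  out ∅∪∅=∅
  n11('c'): parent n0 fail=0; on 'c' 0 → fail=0;  out ∅∪∅=∅
  n2('ab'): parent n1 fail=0; on 'b' 0 → fail=0;  out ∅∪∅=∅
  n7('ac'): parent n1 fail=0; on 'c' 0 → fail=11;  out {1}∪∅={1}
  n10('dd'): parent n9 fail=0; on 'd' 0 → fail=9;  out {4}∪∅={4}
  n12('cd'): parent n11 fail=0; on 'd' 0 → fail=9;  out {5}∪∅={5}
  n3('abd'): parent n2 fail=0; on 'd' 0 → fail=9;  out ∅∪∅=∅
  n8('acd'): parent n7 fail=11; on 'd' 11 → fail=12;  out {2}∪{5}={2,5}
  n4('abda'): parent n3 fail=9; on 'a' 9→0 → fail=1;  out ∅∪{3}={3}
  n5('abdab'): parent n4 fail=1; on 'b' 1 → fail=2;  out ∅∪∅=∅
  n6('abdabb'): parent n5 fail=2; on 'b' 2→0 → fail=0;  out {0}∪∅={0}

Text stream:
pos 0 'd': at 9
pos 1 'd': at 10  → match P4@[0:1]
pos 2 'a': at 1 (via fail)  → match P3@[2:2]
pos 3 'c': at 7  → match P1@[2:3]
pos 4 'd': at 8  → match P2@[2:4],P5@[3:4]
pos 5 'd': at 10 (via fail)  → match P4@[4:5]
pos 6 'a': at 1 (via fail)  → match P3@[6:6]
pos 7 'a': at 1 (via fail)  → match P3@[7:7]
pos 8 'a': at 1 (via fail)  → match P3@[8:8]
pos 9 'c': at 7  → match P1@[8:9]
pos 10 'a': at 1 (via fail)  → match P3@[10:10]
pos 11 'd': at 9 (via fail)
pos 12 'd': at 10  → match P4@[11:12]
pos 13 'a': at 1 (via fail)  → match P3@[13:13]
pos 14 'a': at 1 (via fail)  → match P3@[14:14]
pos 15 'b': at 2
pos 16 'b': at 0 (via fail)
pos 17 'b': at 0
pos 18 'c': at 11
pos 19 'd': at 12  → match P5@[18:19]
pos 20 'c': at 11 (via fail)
pos 21 'd': at 12  → match P5@[20:21]
pos 22 'a': at 1 (via fail)  → match P3@[22:22]
pos 23 'c': at 7  → match P1@[22:23]
pos 24 'd': at 8  → match P2@[22:24],P5@[23:24]
pos 25 'd': at 10 (via fail)  → match P4@[24:25]
pos 26 'c': at 11 (via fail)
pos 27 'b': at 0 (via fail)
pos 28 'a': at 1  → match P3@[28:28]
pos 29 'a': at 1 (via fail)  → match P3@[29:29]
pos 30 'c': at 7  → match P1@[29:30]
pos 31 'c': at 11 (via fail)

Matches: [[1,4],[2,3],[3,1],[4,2],[4,5],[5,4],[6,3],[7,3],[8,3],[9,1],[10,3],[12,4],[13,3],[14,3],[19,5],[21,5],[22,3],[23,1],[24,2],[24,5],[25,4],[28,3],[29,3],[30,1]]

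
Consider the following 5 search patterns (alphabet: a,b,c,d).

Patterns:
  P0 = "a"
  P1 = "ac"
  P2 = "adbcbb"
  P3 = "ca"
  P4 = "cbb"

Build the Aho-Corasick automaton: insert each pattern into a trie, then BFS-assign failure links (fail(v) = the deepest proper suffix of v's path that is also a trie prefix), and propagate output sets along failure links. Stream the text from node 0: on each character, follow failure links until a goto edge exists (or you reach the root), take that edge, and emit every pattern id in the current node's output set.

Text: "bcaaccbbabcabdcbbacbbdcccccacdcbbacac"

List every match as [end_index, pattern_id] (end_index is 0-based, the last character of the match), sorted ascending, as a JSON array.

Construct AC machine:
Trie (insert patterns):
  n0 'ε': a→1 c→8
  n1 'a': c→2 d→3  ←P0
  n2 'ac': ·  ←P1
  n3 'ad': b→4
  n4 'adb': c→5
  n5 'adbc': b→6
  n6 'adbcb': b→7
  n7 'adbcbb': ·  ←P2
  n8 'c': a→9 b→10
  n9 'ca': ·  ←P3
  n10 'cb': b→11
  n11 'cbb': ·  ←P4

Failure links (BFS by depth):
  fail(1) 'a': from fail(0)=0 chase 'a': 0 ⇒ 0;  out={0}∪out(0)={0}
  fail(8) 'c': from fail(0)=0 chase 'c': 0 ⇒ 0;  out=∅∪out(0)=∅
  fail(2) 'ac': from fail(1)=0 chase 'c': 0 ⇒ 8;  out={1}∪out(8)={1}
  fail(3) 'ad': from fail(1)=0 chase 'd': 0 ⇒ 0;  out=∅∪out(0)=∅
  fail(9) 'ca': from fail(8)=0 chase 'a': 0 ⇒ 1;  out={3}∪out(1)={0,3}
  fail(10) 'cb': from fail(8)=0 chase 'b': 0 ⇒ 0;  out=∅∪out(0)=∅
  fail(4) 'adb': from fail(3)=0 chase 'b': 0 ⇒ 0;  out=∅∪out(0)=∅
  fail(11) 'cbb': from fail(10)=0 chase 'b': 0 ⇒ 0;  out={4}∪out(0)={4}
  fail(5) 'adbc': from fail(4)=0 chase 'c': 0 ⇒ 8;  out=∅∪out(8)=∅
  fail(6) 'adbcb': from fail(5)=8 chase 'b': 8 ⇒ 10;  out=∅∪out(10)=∅
  fail(7) 'adbcbb': from fail(6)=10 chase 'b': 10 ⇒ 11;  out={2}∪out(11)={2,4}

Text stream:
i=0 'b': node 0→0
i=1 'c': node 0→8
i=2 'a': node 8→9  ** P0@[2:2],P3@[1:2]
i=3 'a': node 9→1 (fail-walked)  ** P0@[3:3]
i=4 'c': node 1→2  ** P1@[3:4]
i=5 'c': node 2→8 (fail-walked)
i=6 'b': node 8→10
i=7 'b': node 10→11  ** P4@[5:7]
i=8 'a': node 11→1 (fail-walked)  ** P0@[8:8]
i=9 'b': node 1→0 (fail-walked)
i=10 'c': node 0→8
i=11 'a': node 8→9  ** P0@[11:11],P3@[10:11]
i=12 'b': node 9→0 (fail-walked)
i=13 'd': node 0→0
i=14 'c': node 0→8
i=15 'b': node 8→10
i=16 'b': node 10→11  ** P4@[14:16]
i=17 'a': node 11→1 (fail-walked)  ** P0@[17:17]
i=18 'c': node 1→2  ** P1@[17:18]
i=19 'b': node 2→10 (fail-walked)
i=20 'b': node 10→11  ** P4@[18:20]
i=21 'd': node 11→0 (fail-walked)
i=22 'c': node 0→8
i=23 'c': node 8→8 (fail-walked)
i=24 'c': node 8→8 (fail-walked)
i=25 'c': node 8→8 (fail-walked)
i=26 'c': node 8→8 (fail-walked)
i=27 'a': node 8→9  ** P0@[27:27],P3@[26:27]
i=28 'c': node 9→2 (fail-walked)  ** P1@[27:28]
i=29 'd': node 2→0 (fail-walked)
i=30 'c': node 0→8
i=31 'b': node 8→10
i=32 'b': node 10→11  ** P4@[30:32]
i=33 'a': node 11→1 (fail-walked)  ** P0@[33:33]
i=34 'c': node 1→2  ** P1@[33:34]
i=35 'a': node 2→9 (fail-walked)  ** P0@[35:35],P3@[34:35]
i=36 'c': node 9→2 (fail-walked)  ** P1@[35:36]

All matches (sorted): [[2,0],[2,3],[3,0],[4,1],[7,4],[8,0],[11,0],[11,3],[16,4],[17,0],[18,1],[20,4],[27,0],[27,3],[28,1],[32,4],[33,0],[34,1],[35,0],[35,3],[36,1]]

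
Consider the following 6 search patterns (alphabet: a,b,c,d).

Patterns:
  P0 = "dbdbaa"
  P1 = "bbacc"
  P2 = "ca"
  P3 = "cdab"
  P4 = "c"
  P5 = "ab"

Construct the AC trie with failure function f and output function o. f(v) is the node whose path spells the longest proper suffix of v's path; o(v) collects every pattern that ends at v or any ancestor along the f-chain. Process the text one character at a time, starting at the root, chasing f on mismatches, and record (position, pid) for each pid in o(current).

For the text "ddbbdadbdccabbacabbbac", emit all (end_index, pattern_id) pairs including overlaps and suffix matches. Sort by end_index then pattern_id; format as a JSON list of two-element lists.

Build:
Trie nodes:
  n0 'ε': a→17 b→7 c→12 d→1
  n1 'd': b→2
  n2 'db': d→3
  n3 'dbd': b→4
  n4 'dbdb': a→5
  n5 'dbdba': a→6
  n6 'dbdbaa': ·  [P0 ends]
  n7 'b': b→8
  n8 'bb': a→9
  n9 'bba': c→10
  n10 'bbac': c→11
  n11 'bbacc': ·  [P1 ends]
  n12 'c': a→13 d→14  [P4 ends]
  n13 'ca': ·  [P2 ends]
  n14 'cd': a→15
  n15 'cda': b→16
  n16 'cdab': ·  [P3 ends]
  n17 'a': b→18
  n18 'ab': ·  [P5 ends]

Failure links (BFS by depth):
  fail(1) 'd': from fail(0)=0 chase 'd': 0 ⇒ 0;  out=∅∪out(0)=∅
  fail(7) 'b': from fail(0)=0 chase 'b': 0 ⇒ 0;  out=∅∪out(0)=∅
  fail(12) 'c': from fail(0)=0 chase 'c': 0 ⇒ 0;  out={4}∪out(0)={4}
  fail(17) 'a': from fail(0)=0 chase 'a': 0 ⇒ 0;  out=∅∪out(0)=∅
  fail(2) 'db': from fail(1)=0 chase 'b': 0 ⇒ 7;  out=∅∪out(7)=∅
  fail(8) 'bb': from fail(7)=0 chase 'b': 0 ⇒ 7;  out=∅∪out(7)=∅
  fail(13) 'ca': from fail(12)=0 chase 'a': 0 ⇒ 17;  out={2}∪out(17)={2}
  fail(14) 'cd': from fail(12)=0 chase 'd': 0 ⇒ 1;  out=∅∪out(1)=∅
  fail(18) 'ab': from fail(17)=0 chase 'b': 0 ⇒ 7;  out={5}∪out(7)={5}
  fail(3) 'dbd': from fail(2)=7 chase 'd': 7→0 ⇒ 1;  out=∅∪out(1)=∅
  fail(9) 'bba': from fail(8)=7 chase 'a': 7→0 ⇒ 17;  out=∅∪out(17)=∅
  fail(15) 'cda': from fail(14)=1 chase 'a': 1→0 ⇒ 17;  out=∅∪out(17)=∅
  fail(4) 'dbdb': from fail(3)=1 chase 'b': 1 ⇒ 2;  out=∅∪out(2)=∅
  fail(10) 'bbac': from fail(9)=17 chase 'c': 17→0 ⇒ 12;  out=∅∪out(12)={4}
  fail(16) 'cdab': from fail(15)=17 chase 'b': 17 ⇒ 18;  out={3}∪out(18)={3,5}
  fail(5) 'dbdba': from fail(4)=2 chase 'a': 2→7→0 ⇒ 17;  out=∅∪out(17)=∅
  fail(11) 'bbacc': from fail(10)=12 chase 'c': 12→0 ⇒ 12;  out={1}∪out(12)={1,4}
  fail(6) 'dbdbaa': from fail(5)=17 chase 'a': 17→0 ⇒ 17;  out={0}∪out(17)={0}

Text stream:
[0] read 'd'  n0⇒n1
[1] read 'd'  n1⇒n1 (fail-walked)
[2] read 'b'  n1⇒n2
[3] read 'b'  n2⇒n8 (fail-walked)
[4] read 'd'  n8⇒n1 (fail-walked)
[5] read 'a'  n1⇒n17 (fail-walked)
[6] read 'd'  n17⇒n1 (fail-walked)
[7] read 'b'  n1⇒n2
[8] read 'd'  n2⇒n3
[9] read 'c'  n3⇒n12 (fail-walked)  emit P4@[9:9]
[10] read 'c'  n12⇒n12 (fail-walked)  emit P4@[10:10]
[11] read 'a'  n12⇒n13  emit P2@[10:11]
[12] read 'b'  n13⇒n18 (fail-walked)  emit P5@[11:12]
[13] read 'b'  n18⇒n8 (fail-walked)
[14] read 'a'  n8⇒n9
[15] read 'c'  n9⇒n10  emit P4@[15:15]
[16] read 'a'  n10⇒n13 (fail-walked)  emit P2@[15:16]
[17] read 'b'  n13⇒n18 (fail-walked)  emit P5@[16:17]
[18] read 'b'  n18⇒n8 (fail-walked)
[19] read 'b'  n8⇒n8 (fail-walked)
[20] read 'a'  n8⇒n9
[21] read 'c'  n9⇒n10  emit P4@[21:21]

Matches: [[9,4],[10,4],[11,2],[12,5],[15,4],[16,2],[17,5],[21,4]]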